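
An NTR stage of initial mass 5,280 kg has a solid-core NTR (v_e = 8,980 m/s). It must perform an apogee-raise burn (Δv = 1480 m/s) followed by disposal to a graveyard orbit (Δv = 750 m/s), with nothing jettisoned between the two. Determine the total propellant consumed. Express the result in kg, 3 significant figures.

After the first burn: m = 5280 × exp(−1480/8980.0) = 5280 × 0.84805 = 4,477.7 kg.
After the second burn: m = 4,477.7 × exp(−750/8980.0) = 4,477.7 × 0.91987 = 4,118.9 kg.
Total propellant = m₀ − m_final = 5280 − 4,118.9 = 1,161.1 kg.

total propellant consumed ≈ 1160 kg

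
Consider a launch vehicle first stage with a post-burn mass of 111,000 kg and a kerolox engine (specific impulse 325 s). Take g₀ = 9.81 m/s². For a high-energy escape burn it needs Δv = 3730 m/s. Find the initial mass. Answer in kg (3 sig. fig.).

initial mass ≈ 358000 kg

v_e = Isp · g₀ = 325 × 9.81 = 3188.2 m/s.
By the Tsiolkovsky rocket equation, m₀/m_f = exp(Δv / v_e) = exp(3730 / 3188.2) = exp(1.1699) = 3.2217.
m₀ = m_f × 3.2217 = 111,000 × 3.2217 = 357,609 kg.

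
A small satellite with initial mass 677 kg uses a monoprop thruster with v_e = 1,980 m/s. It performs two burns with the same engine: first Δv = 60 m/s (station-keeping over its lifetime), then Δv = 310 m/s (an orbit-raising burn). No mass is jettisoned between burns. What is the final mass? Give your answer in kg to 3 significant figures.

After the first burn: m = 677 × exp(−60/1980.0) = 677 × 0.97015 = 656.792 kg.
After the second burn: m = 656.792 × exp(−310/1980.0) = 656.792 × 0.85508 = 561.61 kg.

final mass ≈ 562 kg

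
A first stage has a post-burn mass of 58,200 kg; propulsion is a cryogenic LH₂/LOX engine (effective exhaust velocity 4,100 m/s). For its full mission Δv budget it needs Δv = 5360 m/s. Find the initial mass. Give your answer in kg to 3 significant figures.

By the Tsiolkovsky rocket equation, m₀/m_f = exp(Δv / v_e) = exp(5360 / 4100.0) = exp(1.3073) = 3.6962.
m₀ = m_f × 3.6962 = 58,200 × 3.6962 = 215,119 kg.

initial mass ≈ 215000 kg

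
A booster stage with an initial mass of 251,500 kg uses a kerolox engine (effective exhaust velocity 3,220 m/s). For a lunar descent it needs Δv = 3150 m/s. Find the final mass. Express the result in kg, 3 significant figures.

From the ideal rocket equation, m₀/m_f = exp(Δv / v_e) = exp(3150 / 3220.0) = exp(0.9783) = 2.6598.
m_f = m₀ / 2.6598 = 251,500 / 2.6598 = 94,556 kg.

final mass ≈ 94600 kg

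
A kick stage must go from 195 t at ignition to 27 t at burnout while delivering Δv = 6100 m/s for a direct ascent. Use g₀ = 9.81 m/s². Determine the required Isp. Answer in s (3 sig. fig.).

Isp ≈ 314 s

ln(m₀/m_f) = ln(195000/27000) = ln(7.222) = 1.9772.
Using Δv = v_e ln(m₀/m_f): v_e = Δv / ln(m₀/m_f) = 6100 / 1.9772 = 3085.2 m/s.
Isp = v_e / g₀ = 3085.2 / 9.81 = 314.5 s.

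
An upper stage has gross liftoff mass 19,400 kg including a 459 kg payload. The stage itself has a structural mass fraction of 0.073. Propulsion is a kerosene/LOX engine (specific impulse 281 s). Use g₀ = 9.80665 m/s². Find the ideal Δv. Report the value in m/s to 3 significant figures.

Stage wet mass = m₀ − payload = 19,400 − 459 = 18,941 kg.
Stage dry mass = ε × stage wet mass = 0.073 × 18,941 = 1,382.69 kg.
Burnout mass m_f = stage dry + payload = 1,382.69 + 459 = 1,841.69 kg.
v_e = Isp · g₀ = 281 × 9.80665 = 2755.7 m/s.
Δv = v_e · ln(19,400/1,841.69) = 2755.7 × ln(10.53) = 2755.7 × 2.3546 ≈ 6488 m/s.

Δv ≈ 6490 m/s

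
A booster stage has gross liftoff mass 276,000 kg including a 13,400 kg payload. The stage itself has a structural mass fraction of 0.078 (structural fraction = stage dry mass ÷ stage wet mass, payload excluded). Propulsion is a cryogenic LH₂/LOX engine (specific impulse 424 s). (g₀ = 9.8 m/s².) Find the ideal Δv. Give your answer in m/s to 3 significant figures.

Stage wet mass = m₀ − payload = 276,000 − 13,400 = 262,600 kg.
Stage dry mass = ε × stage wet mass = 0.078 × 262,600 = 20,482.8 kg.
Burnout mass m_f = stage dry + payload = 20,482.8 + 13,400 = 33,882.8 kg.
v_e = Isp · g₀ = 424 × 9.8 = 4155.2 m/s.
From the ideal rocket equation, Δv = v_e · ln(276,000/33,882.8) = 4155.2 × ln(8.146) = 4155.2 × 2.0975 ≈ 8716 m/s.

Δv ≈ 8720 m/s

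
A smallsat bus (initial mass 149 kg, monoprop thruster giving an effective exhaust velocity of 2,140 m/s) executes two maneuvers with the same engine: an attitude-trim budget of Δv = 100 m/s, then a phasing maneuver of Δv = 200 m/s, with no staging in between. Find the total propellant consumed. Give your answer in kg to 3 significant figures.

After the first burn: m = 149 × exp(−100/2140.0) = 149 × 0.95435 = 142.198 kg.
After the second burn: m = 142.198 × exp(−200/2140.0) = 142.198 × 0.91078 = 129.511 kg.
Total propellant = m₀ − m_final = 149 − 129.511 = 19.489 kg.

total propellant consumed ≈ 19.5 kg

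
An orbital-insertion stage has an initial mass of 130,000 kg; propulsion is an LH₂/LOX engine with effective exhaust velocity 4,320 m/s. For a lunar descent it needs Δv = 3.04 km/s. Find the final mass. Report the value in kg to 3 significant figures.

Rocket equation: m₀/m_f = exp(Δv / v_e) = exp(3040 / 4320.0) = exp(0.7037) = 2.0212.
m_f = m₀ / 2.0212 = 130,000 / 2.0212 = 64,318.2 kg.

final mass ≈ 64300 kg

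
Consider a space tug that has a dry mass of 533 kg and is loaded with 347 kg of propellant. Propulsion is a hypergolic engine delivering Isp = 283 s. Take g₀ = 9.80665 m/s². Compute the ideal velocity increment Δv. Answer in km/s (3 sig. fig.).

Δv ≈ 1.39 km/s

v_e = Isp · g₀ = 283 × 9.80665 = 2775.3 m/s.
m₀ = m_dry + m_prop = 533 + 347 = 880 kg.
Rocket equation: Δv = v_e · ln(m₀/m_f) = 2775.3 × ln(1.651) = 2775.3 × 0.5014 ≈ 1391.5 m/s.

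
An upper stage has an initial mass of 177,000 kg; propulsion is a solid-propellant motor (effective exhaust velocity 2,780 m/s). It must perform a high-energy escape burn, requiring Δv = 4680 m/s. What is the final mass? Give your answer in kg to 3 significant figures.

m₀/m_f = exp(Δv / v_e) = exp(4680 / 2780.0) = exp(1.6835) = 5.3841.
m_f = m₀ / 5.3841 = 177,000 / 5.3841 = 32,874.6 kg.

final mass ≈ 32900 kg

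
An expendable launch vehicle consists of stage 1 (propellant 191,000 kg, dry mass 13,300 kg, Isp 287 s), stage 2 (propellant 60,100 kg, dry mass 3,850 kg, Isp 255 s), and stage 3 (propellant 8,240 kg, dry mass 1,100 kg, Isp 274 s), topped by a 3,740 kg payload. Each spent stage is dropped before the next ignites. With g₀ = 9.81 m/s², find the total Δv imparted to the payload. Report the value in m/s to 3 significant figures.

Δv ≈ 9660 m/s

Ignition mass of stage 1 = 191,000+13,300 + 60,100+3,850 + 8,240+1,100 + 3,740 = 281,330 kg.
Stage 1: m₀ = 281,330 kg, m_f = 281,330 − 191,000 = 90,330 kg; Δv = 287×9.81×ln(3.114) = 2815.5×1.1361 ≈ 3199 m/s.
Stage 2: m₀ = 77,030 kg, m_f = 77,030 − 60,100 = 16,930 kg; Δv = 255×9.81×ln(4.55) = 2501.6×1.5151 ≈ 3790 m/s.
Stage 3: m₀ = 13,080 kg, m_f = 13,080 − 8,240 = 4,840 kg; Δv = 274×9.81×ln(2.702) = 2687.9×0.9942 ≈ 2672 m/s.
Total Δv = 3199 + 3790 + 2672 = 9661 m/s.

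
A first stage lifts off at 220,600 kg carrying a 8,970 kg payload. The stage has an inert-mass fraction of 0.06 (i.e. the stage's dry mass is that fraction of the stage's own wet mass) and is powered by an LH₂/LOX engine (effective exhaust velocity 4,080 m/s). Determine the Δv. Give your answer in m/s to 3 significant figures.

Stage wet mass = m₀ − payload = 220,600 − 8,970 = 211,630 kg.
Stage dry mass = ε × stage wet mass = 0.06 × 211,630 = 12,697.8 kg.
Burnout mass m_f = stage dry + payload = 12,697.8 + 8,970 = 21,667.8 kg.
From the ideal rocket equation, Δv = v_e · ln(220,600/21,667.8) = 4080.0 × ln(10.18) = 4080.0 × 2.3205 ≈ 9468 m/s.

Δv ≈ 9470 m/s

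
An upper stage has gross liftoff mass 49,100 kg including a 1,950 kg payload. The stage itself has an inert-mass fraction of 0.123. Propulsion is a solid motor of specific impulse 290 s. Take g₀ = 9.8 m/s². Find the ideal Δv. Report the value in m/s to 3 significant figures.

Δv ≈ 5250 m/s

Stage wet mass = m₀ − payload = 49,100 − 1,950 = 47,150 kg.
Stage dry mass = ε × stage wet mass = 0.123 × 47,150 = 5,799.45 kg.
Burnout mass m_f = stage dry + payload = 5,799.45 + 1,950 = 7,749.45 kg.
v_e = Isp · g₀ = 290 × 9.8 = 2842.0 m/s.
Rocket equation: Δv = v_e · ln(49,100/7,749.45) = 2842.0 × ln(6.336) = 2842.0 × 1.8462 ≈ 5247 m/s.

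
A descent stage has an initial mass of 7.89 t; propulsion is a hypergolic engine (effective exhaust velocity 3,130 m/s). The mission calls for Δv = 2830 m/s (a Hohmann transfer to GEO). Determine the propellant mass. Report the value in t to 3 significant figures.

propellant mass ≈ 4.70 t

m₀/m_f = exp(Δv / v_e) = exp(2830 / 3130.0) = exp(0.9042) = 2.4698.
m_f = 7.89 / 2.4698 = 3.19459 t, so propellant = m₀ − m_f = 7.89 − 3.19459 = 4.69541 t.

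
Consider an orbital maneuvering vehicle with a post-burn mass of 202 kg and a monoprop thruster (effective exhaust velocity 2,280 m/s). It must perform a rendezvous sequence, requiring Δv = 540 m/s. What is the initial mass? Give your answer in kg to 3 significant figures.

Rocket equation: m₀/m_f = exp(Δv / v_e) = exp(540 / 2280.0) = exp(0.2368) = 1.2672.
m₀ = m_f × 1.2672 = 202 × 1.2672 = 255.974 kg.

initial mass ≈ 256 kg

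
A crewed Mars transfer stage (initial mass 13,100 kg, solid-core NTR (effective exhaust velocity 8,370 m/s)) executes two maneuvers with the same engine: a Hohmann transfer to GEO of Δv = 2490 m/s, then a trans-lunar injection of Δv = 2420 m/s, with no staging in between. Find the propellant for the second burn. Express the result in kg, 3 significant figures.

After the first burn: m = 13100 × exp(−2490/8370.0) = 13100 × 0.74268 = 9,729.11 kg.
After the second burn: m = 9,729.11 × exp(−2420/8370.0) = 9,729.11 × 0.74892 = 7,286.33 kg.
Second-burn propellant = 9,729.11 − 7,286.33 = 2,442.78 kg.

propellant for the second burn ≈ 2440 kg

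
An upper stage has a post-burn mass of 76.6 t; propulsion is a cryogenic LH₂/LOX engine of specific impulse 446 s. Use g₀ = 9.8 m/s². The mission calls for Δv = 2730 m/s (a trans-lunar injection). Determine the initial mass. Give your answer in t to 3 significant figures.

initial mass ≈ 143 t

v_e = Isp · g₀ = 446 × 9.8 = 4370.8 m/s.
Using Δv = v_e ln(m₀/m_f): m₀/m_f = exp(Δv / v_e) = exp(2730 / 4370.8) = exp(0.6246) = 1.8675.
m₀ = m_f × 1.8675 = 76.6 × 1.8675 = 143.051 t.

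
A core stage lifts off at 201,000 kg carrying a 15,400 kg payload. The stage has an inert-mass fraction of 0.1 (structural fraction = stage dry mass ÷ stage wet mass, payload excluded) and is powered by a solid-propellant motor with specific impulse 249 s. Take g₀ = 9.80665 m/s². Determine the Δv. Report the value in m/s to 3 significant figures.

Δv ≈ 4340 m/s

Stage wet mass = m₀ − payload = 201,000 − 15,400 = 185,600 kg.
Stage dry mass = ε × stage wet mass = 0.1 × 185,600 = 18,560 kg.
Burnout mass m_f = stage dry + payload = 18,560 + 15,400 = 33,960 kg.
v_e = Isp · g₀ = 249 × 9.80665 = 2441.9 m/s.
Δv = v_e · ln(201,000/33,960) = 2441.9 × ln(5.919) = 2441.9 × 1.7781 ≈ 4342 m/s.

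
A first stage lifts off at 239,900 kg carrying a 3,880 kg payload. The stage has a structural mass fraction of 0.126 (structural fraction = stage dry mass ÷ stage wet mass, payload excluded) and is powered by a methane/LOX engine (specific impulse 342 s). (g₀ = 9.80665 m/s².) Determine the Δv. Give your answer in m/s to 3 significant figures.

Stage wet mass = m₀ − payload = 239,900 − 3,880 = 236,020 kg.
Stage dry mass = ε × stage wet mass = 0.126 × 236,020 = 29,738.5 kg.
Burnout mass m_f = stage dry + payload = 29,738.5 + 3,880 = 33,618.5 kg.
v_e = Isp · g₀ = 342 × 9.80665 = 3353.9 m/s.
By the Tsiolkovsky rocket equation, Δv = v_e · ln(239,900/33,618.5) = 3353.9 × ln(7.136) = 3353.9 × 1.9651 ≈ 6591 m/s.

Δv ≈ 6590 m/s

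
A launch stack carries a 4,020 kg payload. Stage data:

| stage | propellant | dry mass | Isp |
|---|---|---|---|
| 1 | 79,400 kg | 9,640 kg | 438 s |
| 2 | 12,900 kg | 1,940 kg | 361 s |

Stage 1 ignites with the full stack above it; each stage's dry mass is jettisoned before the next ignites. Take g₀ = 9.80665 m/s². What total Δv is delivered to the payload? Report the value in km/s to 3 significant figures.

Ignition mass of stage 1 = 79,400+9,640 + 12,900+1,940 + 4,020 = 107,900 kg.
Stage 1: m₀ = 107,900 kg, m_f = 107,900 − 79,400 = 28,500 kg; Δv = 438×9.80665×ln(3.786) = 4295.3×1.3313 ≈ 5718 m/s.
Stage 2: m₀ = 18,860 kg, m_f = 18,860 − 12,900 = 5,960 kg; Δv = 361×9.80665×ln(3.164) = 3540.2×1.1520 ≈ 4078 m/s.
Total Δv = 5718 + 4078 = 9796 m/s.

Δv ≈ 9.80 km/s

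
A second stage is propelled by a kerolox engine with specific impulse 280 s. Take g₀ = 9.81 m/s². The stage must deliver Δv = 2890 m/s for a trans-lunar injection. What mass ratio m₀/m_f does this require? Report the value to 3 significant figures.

mass ratio ≈ 2.86

v_e = Isp · g₀ = 280 × 9.81 = 2746.8 m/s.
m₀/m_f = exp(Δv / v_e) = exp(2890 / 2746.8) = exp(1.0521) = 2.8638.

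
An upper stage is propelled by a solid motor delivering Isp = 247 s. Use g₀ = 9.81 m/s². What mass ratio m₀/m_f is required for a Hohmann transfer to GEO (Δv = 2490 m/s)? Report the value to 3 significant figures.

v_e = Isp · g₀ = 247 × 9.81 = 2423.1 m/s.
Using Δv = v_e ln(m₀/m_f): m₀/m_f = exp(Δv / v_e) = exp(2490 / 2423.1) = exp(1.0276) = 2.7944.

mass ratio ≈ 2.79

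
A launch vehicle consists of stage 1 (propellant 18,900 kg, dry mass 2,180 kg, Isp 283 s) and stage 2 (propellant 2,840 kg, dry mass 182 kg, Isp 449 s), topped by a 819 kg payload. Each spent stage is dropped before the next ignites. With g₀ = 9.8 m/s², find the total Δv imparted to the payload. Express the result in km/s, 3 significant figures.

Δv ≈ 9.86 km/s

Ignition mass of stage 1 = 18,900+2,180 + 2,840+182 + 819 = 24,921 kg.
Stage 1: m₀ = 24,921 kg, m_f = 24,921 − 18,900 = 6,021 kg; Δv = 283×9.8×ln(4.139) = 2773.4×1.4205 ≈ 3939 m/s.
Stage 2: m₀ = 3,841 kg, m_f = 3,841 − 2,840 = 1,001 kg; Δv = 449×9.8×ln(3.837) = 4400.2×1.3447 ≈ 5917 m/s.
Total Δv = 3939 + 5917 = 9856 m/s.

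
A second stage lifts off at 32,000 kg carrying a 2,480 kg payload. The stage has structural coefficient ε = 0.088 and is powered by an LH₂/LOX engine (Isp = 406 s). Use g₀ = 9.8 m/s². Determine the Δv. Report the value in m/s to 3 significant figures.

Stage wet mass = m₀ − payload = 32,000 − 2,480 = 29,520 kg.
Stage dry mass = ε × stage wet mass = 0.088 × 29,520 = 2,597.76 kg.
Burnout mass m_f = stage dry + payload = 2,597.76 + 2,480 = 5,077.76 kg.
v_e = Isp · g₀ = 406 × 9.8 = 3978.8 m/s.
Δv = v_e · ln(32,000/5,077.76) = 3978.8 × ln(6.302) = 3978.8 × 1.8409 ≈ 7324 m/s.

Δv ≈ 7320 m/s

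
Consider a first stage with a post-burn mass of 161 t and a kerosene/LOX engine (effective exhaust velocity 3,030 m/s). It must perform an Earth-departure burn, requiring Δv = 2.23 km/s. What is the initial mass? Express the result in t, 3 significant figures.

initial mass ≈ 336 t

Using Δv = v_e ln(m₀/m_f): m₀/m_f = exp(Δv / v_e) = exp(2230 / 3030.0) = exp(0.7360) = 2.0875.
m₀ = m_f × 2.0875 = 161 × 2.0875 = 336.088 t.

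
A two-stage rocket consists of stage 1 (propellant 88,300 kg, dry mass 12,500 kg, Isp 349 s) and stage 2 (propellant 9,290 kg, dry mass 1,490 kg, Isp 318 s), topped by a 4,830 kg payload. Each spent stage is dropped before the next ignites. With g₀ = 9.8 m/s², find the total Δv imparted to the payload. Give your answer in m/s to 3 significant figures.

Ignition mass of stage 1 = 88,300+12,500 + 9,290+1,490 + 4,830 = 116,410 kg.
Stage 1: m₀ = 116,410 kg, m_f = 116,410 − 88,300 = 28,110 kg; Δv = 349×9.8×ln(4.141) = 3420.2×1.4210 ≈ 4860 m/s.
Stage 2: m₀ = 15,610 kg, m_f = 15,610 − 9,290 = 6,320 kg; Δv = 318×9.8×ln(2.47) = 3116.4×0.9042 ≈ 2818 m/s.
Total Δv = 4860 + 2818 = 7678 m/s.

Δv ≈ 7680 m/s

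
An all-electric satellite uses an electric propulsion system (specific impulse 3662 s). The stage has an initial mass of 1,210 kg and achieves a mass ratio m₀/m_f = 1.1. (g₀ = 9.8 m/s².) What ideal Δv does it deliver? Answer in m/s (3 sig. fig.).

v_e = Isp · g₀ = 3662 × 9.8 = 35887.6 m/s.
Δv = v_e · ln(1.1) = 35887.6 × 0.0953 ≈ 3420.5 m/s.

Δv ≈ 3420 m/s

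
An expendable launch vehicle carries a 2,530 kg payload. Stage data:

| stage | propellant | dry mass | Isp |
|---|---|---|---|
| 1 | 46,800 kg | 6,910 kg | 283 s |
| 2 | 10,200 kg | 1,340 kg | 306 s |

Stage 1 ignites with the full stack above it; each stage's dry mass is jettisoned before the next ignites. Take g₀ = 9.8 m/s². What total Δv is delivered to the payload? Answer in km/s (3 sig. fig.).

Δv ≈ 7.12 km/s

Ignition mass of stage 1 = 46,800+6,910 + 10,200+1,340 + 2,530 = 67,780 kg.
Stage 1: m₀ = 67,780 kg, m_f = 67,780 − 46,800 = 20,980 kg; Δv = 283×9.8×ln(3.231) = 2773.4×1.1727 ≈ 3252 m/s.
Stage 2: m₀ = 14,070 kg, m_f = 14,070 − 10,200 = 3,870 kg; Δv = 306×9.8×ln(3.636) = 2998.8×1.2908 ≈ 3871 m/s.
Total Δv = 3252 + 3871 = 7123 m/s.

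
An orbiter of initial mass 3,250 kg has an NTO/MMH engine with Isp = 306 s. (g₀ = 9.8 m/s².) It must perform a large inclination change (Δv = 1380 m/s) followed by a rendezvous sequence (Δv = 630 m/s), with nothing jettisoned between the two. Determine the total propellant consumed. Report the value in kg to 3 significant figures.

total propellant consumed ≈ 1590 kg

v_e = Isp · g₀ = 306 × 9.8 = 2998.8 m/s.
After the first burn: m = 3250 × exp(−1380/2998.8) = 3250 × 0.63117 = 2,051.3 kg.
After the second burn: m = 2,051.3 × exp(−630/2998.8) = 2,051.3 × 0.81052 = 1,662.62 kg.
Total propellant = m₀ − m_final = 3250 − 1,662.62 = 1,587.38 kg.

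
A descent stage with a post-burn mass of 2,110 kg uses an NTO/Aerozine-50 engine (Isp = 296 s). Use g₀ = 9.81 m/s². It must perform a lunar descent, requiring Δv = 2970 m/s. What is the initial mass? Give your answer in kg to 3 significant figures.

v_e = Isp · g₀ = 296 × 9.81 = 2903.8 m/s.
By the Tsiolkovsky rocket equation, m₀/m_f = exp(Δv / v_e) = exp(2970 / 2903.8) = exp(1.0228) = 2.7810.
m₀ = m_f × 2.7810 = 2,110 × 2.7810 = 5,867.91 kg.

initial mass ≈ 5870 kg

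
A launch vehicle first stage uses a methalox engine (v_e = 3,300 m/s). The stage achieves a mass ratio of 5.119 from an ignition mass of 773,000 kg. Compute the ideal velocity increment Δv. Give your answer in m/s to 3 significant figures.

Δv ≈ 5390 m/s

Using Δv = v_e ln(m₀/m_f): Δv = v_e · ln(5.119) = 3300.0 × 1.6330 ≈ 5388.8 m/s.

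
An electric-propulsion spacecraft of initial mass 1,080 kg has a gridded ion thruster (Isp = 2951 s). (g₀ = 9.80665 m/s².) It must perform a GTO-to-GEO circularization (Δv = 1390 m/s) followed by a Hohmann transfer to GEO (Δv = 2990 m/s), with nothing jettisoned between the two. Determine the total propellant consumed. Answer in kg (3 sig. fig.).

total propellant consumed ≈ 152 kg

v_e = Isp · g₀ = 2951 × 9.80665 = 28939.4 m/s.
After the first burn: m = 1080 × exp(−1390/28939.4) = 1080 × 0.95310 = 1,029.35 kg.
After the second burn: m = 1,029.35 × exp(−2990/28939.4) = 1,029.35 × 0.90184 = 928.309 kg.
Total propellant = m₀ − m_final = 1080 − 928.309 = 151.691 kg.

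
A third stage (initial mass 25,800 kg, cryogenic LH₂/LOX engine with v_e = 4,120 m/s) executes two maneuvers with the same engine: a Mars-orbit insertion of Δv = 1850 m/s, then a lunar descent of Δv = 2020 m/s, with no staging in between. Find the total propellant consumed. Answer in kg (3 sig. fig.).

After the first burn: m = 25800 × exp(−1850/4120.0) = 25800 × 0.63825 = 16,466.9 kg.
After the second burn: m = 16,466.9 × exp(−2020/4120.0) = 16,466.9 × 0.61245 = 10,085.2 kg.
Total propellant = m₀ − m_final = 25800 − 10,085.2 = 15,714.8 kg.

total propellant consumed ≈ 15700 kg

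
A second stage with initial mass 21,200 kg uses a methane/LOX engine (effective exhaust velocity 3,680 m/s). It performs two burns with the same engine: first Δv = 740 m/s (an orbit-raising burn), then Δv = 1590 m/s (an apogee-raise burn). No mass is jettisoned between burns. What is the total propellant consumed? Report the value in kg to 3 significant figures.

After the first burn: m = 21200 × exp(−740/3680.0) = 21200 × 0.81784 = 17,338.2 kg.
After the second burn: m = 17,338.2 × exp(−1590/3680.0) = 17,338.2 × 0.64917 = 11,255.4 kg.
Total propellant = m₀ − m_final = 21200 − 11,255.4 = 9,944.6 kg.

total propellant consumed ≈ 9940 kg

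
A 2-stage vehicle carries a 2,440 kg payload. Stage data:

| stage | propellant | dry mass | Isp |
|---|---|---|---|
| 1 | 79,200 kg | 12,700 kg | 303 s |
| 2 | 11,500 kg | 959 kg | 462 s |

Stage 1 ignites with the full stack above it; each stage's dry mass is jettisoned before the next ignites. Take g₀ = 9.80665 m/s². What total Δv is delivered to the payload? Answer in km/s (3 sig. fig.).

Ignition mass of stage 1 = 79,200+12,700 + 11,500+959 + 2,440 = 106,799 kg.
Stage 1: m₀ = 106,799 kg, m_f = 106,799 − 79,200 = 27,599 kg; Δv = 303×9.80665×ln(3.87) = 2971.4×1.3532 ≈ 4021 m/s.
Stage 2: m₀ = 14,899 kg, m_f = 14,899 − 11,500 = 3,399 kg; Δv = 462×9.80665×ln(4.383) = 4530.7×1.4778 ≈ 6695 m/s.
Total Δv = 4021 + 6695 = 10716 m/s.

Δv ≈ 10.7 km/s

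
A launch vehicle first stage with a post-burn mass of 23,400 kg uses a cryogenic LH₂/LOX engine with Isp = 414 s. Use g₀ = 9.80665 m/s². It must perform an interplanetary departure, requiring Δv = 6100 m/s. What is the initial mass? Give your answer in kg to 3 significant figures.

initial mass ≈ 105000 kg

v_e = Isp · g₀ = 414 × 9.80665 = 4060.0 m/s.
By the Tsiolkovsky rocket equation, m₀/m_f = exp(Δv / v_e) = exp(6100 / 4060.0) = exp(1.5025) = 4.4928.
m₀ = m_f × 4.4928 = 23,400 × 4.4928 = 105,132 kg.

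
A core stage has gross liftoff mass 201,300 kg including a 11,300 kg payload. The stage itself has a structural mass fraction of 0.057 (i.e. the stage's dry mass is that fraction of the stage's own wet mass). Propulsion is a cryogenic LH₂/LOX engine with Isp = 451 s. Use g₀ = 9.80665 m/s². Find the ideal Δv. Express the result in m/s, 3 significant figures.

Stage wet mass = m₀ − payload = 201,300 − 11,300 = 190,000 kg.
Stage dry mass = ε × stage wet mass = 0.057 × 190,000 = 10,830 kg.
Burnout mass m_f = stage dry + payload = 10,830 + 11,300 = 22,130 kg.
v_e = Isp · g₀ = 451 × 9.80665 = 4422.8 m/s.
Δv = v_e · ln(201,300/22,130) = 4422.8 × ln(9.096) = 4422.8 × 2.2079 ≈ 9765 m/s.

Δv ≈ 9760 m/s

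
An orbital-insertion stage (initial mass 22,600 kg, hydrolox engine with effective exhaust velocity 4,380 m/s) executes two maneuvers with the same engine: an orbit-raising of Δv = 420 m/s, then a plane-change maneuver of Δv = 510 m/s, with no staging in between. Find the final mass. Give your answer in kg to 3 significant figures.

After the first burn: m = 22600 × exp(−420/4380.0) = 22600 × 0.90856 = 20,533.5 kg.
After the second burn: m = 20,533.5 × exp(−510/4380.0) = 20,533.5 × 0.89008 = 18,276.5 kg.

final mass ≈ 18300 kg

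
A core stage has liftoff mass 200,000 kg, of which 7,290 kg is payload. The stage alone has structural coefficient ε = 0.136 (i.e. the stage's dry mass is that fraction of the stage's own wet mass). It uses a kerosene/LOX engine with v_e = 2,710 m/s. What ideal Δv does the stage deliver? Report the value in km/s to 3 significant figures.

Stage wet mass = m₀ − payload = 200,000 − 7,290 = 192,710 kg.
Stage dry mass = ε × stage wet mass = 0.136 × 192,710 = 26,208.6 kg.
Burnout mass m_f = stage dry + payload = 26,208.6 + 7,290 = 33,498.6 kg.
Δv = v_e · ln(200,000/33,498.6) = 2710.0 × ln(5.97) = 2710.0 × 1.7868 ≈ 4842 m/s.

Δv ≈ 4.84 km/s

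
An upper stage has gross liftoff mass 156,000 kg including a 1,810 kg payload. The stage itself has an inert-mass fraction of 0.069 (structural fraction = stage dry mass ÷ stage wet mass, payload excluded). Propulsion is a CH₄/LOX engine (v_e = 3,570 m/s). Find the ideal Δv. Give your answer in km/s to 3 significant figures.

Stage wet mass = m₀ − payload = 156,000 − 1,810 = 154,190 kg.
Stage dry mass = ε × stage wet mass = 0.069 × 154,190 = 10,639.1 kg.
Burnout mass m_f = stage dry + payload = 10,639.1 + 1,810 = 12,449.1 kg.
Rocket equation: Δv = v_e · ln(156,000/12,449.1) = 3570.0 × ln(12.53) = 3570.0 × 2.5282 ≈ 9026 m/s.

Δv ≈ 9.03 km/s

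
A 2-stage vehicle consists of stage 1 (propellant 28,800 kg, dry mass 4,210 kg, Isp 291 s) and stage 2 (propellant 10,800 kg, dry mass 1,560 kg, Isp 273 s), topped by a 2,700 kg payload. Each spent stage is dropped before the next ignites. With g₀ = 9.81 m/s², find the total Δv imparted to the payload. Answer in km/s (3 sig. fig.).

Δv ≈ 5.99 km/s

Ignition mass of stage 1 = 28,800+4,210 + 10,800+1,560 + 2,700 = 48,070 kg.
Stage 1: m₀ = 48,070 kg, m_f = 48,070 − 28,800 = 19,270 kg; Δv = 291×9.81×ln(2.495) = 2854.7×0.9141 ≈ 2610 m/s.
Stage 2: m₀ = 15,060 kg, m_f = 15,060 − 10,800 = 4,260 kg; Δv = 273×9.81×ln(3.535) = 2678.1×1.2628 ≈ 3382 m/s.
Total Δv = 2610 + 3382 = 5992 m/s.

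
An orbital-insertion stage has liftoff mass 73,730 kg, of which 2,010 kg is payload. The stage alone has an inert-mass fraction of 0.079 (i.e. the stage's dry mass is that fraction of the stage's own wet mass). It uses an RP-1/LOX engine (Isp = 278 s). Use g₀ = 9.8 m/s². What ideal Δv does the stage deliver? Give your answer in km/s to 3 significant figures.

Δv ≈ 6.16 km/s

Stage wet mass = m₀ − payload = 73,730 − 2,010 = 71,720 kg.
Stage dry mass = ε × stage wet mass = 0.079 × 71,720 = 5,665.88 kg.
Burnout mass m_f = stage dry + payload = 5,665.88 + 2,010 = 7,675.88 kg.
v_e = Isp · g₀ = 278 × 9.8 = 2724.4 m/s.
Δv = v_e · ln(73,730/7,675.88) = 2724.4 × ln(9.605) = 2724.4 × 2.2623 ≈ 6163 m/s.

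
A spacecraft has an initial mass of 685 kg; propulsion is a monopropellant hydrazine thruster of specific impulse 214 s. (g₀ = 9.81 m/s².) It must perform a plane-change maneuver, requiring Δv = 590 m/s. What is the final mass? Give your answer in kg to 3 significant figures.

v_e = Isp · g₀ = 214 × 9.81 = 2099.3 m/s.
m₀/m_f = exp(Δv / v_e) = exp(590 / 2099.3) = exp(0.2810) = 1.3245.
m_f = m₀ / 1.3245 = 685 / 1.3245 = 517.176 kg.

final mass ≈ 517 kg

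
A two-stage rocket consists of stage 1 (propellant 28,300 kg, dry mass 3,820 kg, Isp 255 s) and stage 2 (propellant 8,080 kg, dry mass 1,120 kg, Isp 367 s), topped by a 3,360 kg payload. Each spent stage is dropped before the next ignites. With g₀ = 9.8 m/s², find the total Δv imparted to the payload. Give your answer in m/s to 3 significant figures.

Ignition mass of stage 1 = 28,300+3,820 + 8,080+1,120 + 3,360 = 44,680 kg.
Stage 1: m₀ = 44,680 kg, m_f = 44,680 − 28,300 = 16,380 kg; Δv = 255×9.8×ln(2.728) = 2499.0×1.0035 ≈ 2508 m/s.
Stage 2: m₀ = 12,560 kg, m_f = 12,560 − 8,080 = 4,480 kg; Δv = 367×9.8×ln(2.804) = 3596.6×1.0309 ≈ 3708 m/s.
Total Δv = 2508 + 3708 = 6216 m/s.

Δv ≈ 6220 m/s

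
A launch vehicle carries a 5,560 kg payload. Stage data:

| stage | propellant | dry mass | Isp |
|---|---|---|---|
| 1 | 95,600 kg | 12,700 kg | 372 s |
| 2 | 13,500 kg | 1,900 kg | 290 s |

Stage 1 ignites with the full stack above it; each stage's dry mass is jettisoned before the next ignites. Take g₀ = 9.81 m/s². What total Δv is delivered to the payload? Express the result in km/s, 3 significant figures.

Ignition mass of stage 1 = 95,600+12,700 + 13,500+1,900 + 5,560 = 129,260 kg.
Stage 1: m₀ = 129,260 kg, m_f = 129,260 − 95,600 = 33,660 kg; Δv = 372×9.81×ln(3.84) = 3649.3×1.3455 ≈ 4910 m/s.
Stage 2: m₀ = 20,960 kg, m_f = 20,960 − 13,500 = 7,460 kg; Δv = 290×9.81×ln(2.81) = 2844.9×1.0331 ≈ 2939 m/s.
Total Δv = 4910 + 2939 = 7849 m/s.

Δv ≈ 7.85 km/s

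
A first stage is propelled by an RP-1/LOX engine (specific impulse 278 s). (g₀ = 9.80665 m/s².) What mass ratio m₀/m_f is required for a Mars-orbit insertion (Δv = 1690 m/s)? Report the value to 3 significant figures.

mass ratio ≈ 1.86

v_e = Isp · g₀ = 278 × 9.80665 = 2726.2 m/s.
m₀/m_f = exp(Δv / v_e) = exp(1690 / 2726.2) = exp(0.6199) = 1.8587.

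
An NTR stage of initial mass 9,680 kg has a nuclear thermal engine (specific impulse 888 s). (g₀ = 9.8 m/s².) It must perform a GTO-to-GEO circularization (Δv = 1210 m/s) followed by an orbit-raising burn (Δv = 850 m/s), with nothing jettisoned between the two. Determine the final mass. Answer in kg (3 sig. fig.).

final mass ≈ 7640 kg

v_e = Isp · g₀ = 888 × 9.8 = 8702.4 m/s.
After the first burn: m = 9680 × exp(−1210/8702.4) = 9680 × 0.87019 = 8,423.44 kg.
After the second burn: m = 8,423.44 × exp(−850/8702.4) = 8,423.44 × 0.90694 = 7,639.55 kg.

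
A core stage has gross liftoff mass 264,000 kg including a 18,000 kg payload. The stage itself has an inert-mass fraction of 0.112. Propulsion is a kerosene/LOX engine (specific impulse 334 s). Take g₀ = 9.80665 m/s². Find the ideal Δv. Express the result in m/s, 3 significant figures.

Stage wet mass = m₀ − payload = 264,000 − 18,000 = 246,000 kg.
Stage dry mass = ε × stage wet mass = 0.112 × 246,000 = 27,552 kg.
Burnout mass m_f = stage dry + payload = 27,552 + 18,000 = 45,552 kg.
v_e = Isp · g₀ = 334 × 9.80665 = 3275.4 m/s.
Δv = v_e · ln(264,000/45,552) = 3275.4 × ln(5.796) = 3275.4 × 1.7571 ≈ 5755 m/s.

Δv ≈ 5760 m/s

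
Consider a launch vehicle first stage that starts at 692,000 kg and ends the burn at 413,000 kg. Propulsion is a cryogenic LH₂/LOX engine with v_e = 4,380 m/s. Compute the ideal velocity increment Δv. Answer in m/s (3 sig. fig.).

Δv = v_e · ln(m₀/m_f) = 4380.0 × ln(1.676) = 4380.0 × 0.5161 ≈ 2260.7 m/s.

Δv ≈ 2260 m/s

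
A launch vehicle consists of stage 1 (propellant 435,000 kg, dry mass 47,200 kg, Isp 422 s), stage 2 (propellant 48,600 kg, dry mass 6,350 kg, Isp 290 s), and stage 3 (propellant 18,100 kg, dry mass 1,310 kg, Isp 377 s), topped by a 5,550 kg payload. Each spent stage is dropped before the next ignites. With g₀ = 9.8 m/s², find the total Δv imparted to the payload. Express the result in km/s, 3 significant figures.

Δv ≈ 13.6 km/s

Ignition mass of stage 1 = 435,000+47,200 + 48,600+6,350 + 18,100+1,310 + 5,550 = 562,110 kg.
Stage 1: m₀ = 562,110 kg, m_f = 562,110 − 435,000 = 127,110 kg; Δv = 422×9.8×ln(4.422) = 4135.6×1.4866 ≈ 6148 m/s.
Stage 2: m₀ = 79,910 kg, m_f = 79,910 − 48,600 = 31,310 kg; Δv = 290×9.8×ln(2.552) = 2842.0×0.9370 ≈ 2663 m/s.
Stage 3: m₀ = 24,960 kg, m_f = 24,960 − 18,100 = 6,860 kg; Δv = 377×9.8×ln(3.638) = 3694.6×1.2916 ≈ 4772 m/s.
Total Δv = 6148 + 2663 + 4772 = 13583 m/s.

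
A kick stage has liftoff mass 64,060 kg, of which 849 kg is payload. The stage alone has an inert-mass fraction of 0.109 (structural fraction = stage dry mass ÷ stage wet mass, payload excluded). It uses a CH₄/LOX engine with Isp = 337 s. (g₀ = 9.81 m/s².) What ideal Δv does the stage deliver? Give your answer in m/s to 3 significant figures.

Stage wet mass = m₀ − payload = 64,060 − 849 = 63,211 kg.
Stage dry mass = ε × stage wet mass = 0.109 × 63,211 = 6,890 kg.
Burnout mass m_f = stage dry + payload = 6,890 + 849 = 7,739 kg.
v_e = Isp · g₀ = 337 × 9.81 = 3306.0 m/s.
By the Tsiolkovsky rocket equation, Δv = v_e · ln(64,060/7,739) = 3306.0 × ln(8.278) = 3306.0 × 2.1135 ≈ 6987 m/s.

Δv ≈ 6990 m/s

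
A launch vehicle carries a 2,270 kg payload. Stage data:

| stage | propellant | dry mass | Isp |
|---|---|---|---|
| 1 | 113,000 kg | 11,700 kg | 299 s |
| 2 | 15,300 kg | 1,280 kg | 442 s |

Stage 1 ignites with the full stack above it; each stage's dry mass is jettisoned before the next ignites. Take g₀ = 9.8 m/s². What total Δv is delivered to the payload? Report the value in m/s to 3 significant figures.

Δv ≈ 11800 m/s

Ignition mass of stage 1 = 113,000+11,700 + 15,300+1,280 + 2,270 = 143,550 kg.
Stage 1: m₀ = 143,550 kg, m_f = 143,550 − 113,000 = 30,550 kg; Δv = 299×9.8×ln(4.699) = 2930.2×1.5473 ≈ 4534 m/s.
Stage 2: m₀ = 18,850 kg, m_f = 18,850 − 15,300 = 3,550 kg; Δv = 442×9.8×ln(5.31) = 4331.6×1.6696 ≈ 7232 m/s.
Total Δv = 4534 + 7232 = 11766 m/s.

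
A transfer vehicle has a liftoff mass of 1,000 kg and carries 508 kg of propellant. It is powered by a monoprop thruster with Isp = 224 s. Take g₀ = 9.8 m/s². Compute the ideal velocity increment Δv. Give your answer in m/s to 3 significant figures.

v_e = Isp · g₀ = 224 × 9.8 = 2195.2 m/s.
m_f = m₀ − m_prop = 1,000 − 508 = 492 kg.
By the Tsiolkovsky rocket equation, Δv = v_e · ln(m₀/m_f) = 2195.2 × ln(2.033) = 2195.2 × 0.7093 ≈ 1557.0 m/s.

Δv ≈ 1560 m/s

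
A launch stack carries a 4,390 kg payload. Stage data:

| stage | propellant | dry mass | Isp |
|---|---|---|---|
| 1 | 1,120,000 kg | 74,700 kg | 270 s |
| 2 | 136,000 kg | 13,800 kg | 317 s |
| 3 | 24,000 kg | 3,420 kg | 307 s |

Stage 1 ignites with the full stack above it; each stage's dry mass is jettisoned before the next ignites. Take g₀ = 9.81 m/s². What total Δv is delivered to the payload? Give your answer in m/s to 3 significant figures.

Δv ≈ 13000 m/s

Ignition mass of stage 1 = 1,120,000+74,700 + 136,000+13,800 + 24,000+3,420 + 4,390 = 1,376,310 kg.
Stage 1: m₀ = 1,376,310 kg, m_f = 1,376,310 − 1,120,000 = 256,310 kg; Δv = 270×9.81×ln(5.37) = 2648.7×1.6808 ≈ 4452 m/s.
Stage 2: m₀ = 181,610 kg, m_f = 181,610 − 136,000 = 45,610 kg; Δv = 317×9.81×ln(3.982) = 3109.8×1.3817 ≈ 4297 m/s.
Stage 3: m₀ = 31,810 kg, m_f = 31,810 − 24,000 = 7,810 kg; Δv = 307×9.81×ln(4.073) = 3011.7×1.4044 ≈ 4230 m/s.
Total Δv = 4452 + 4297 + 4230 = 12979 m/s.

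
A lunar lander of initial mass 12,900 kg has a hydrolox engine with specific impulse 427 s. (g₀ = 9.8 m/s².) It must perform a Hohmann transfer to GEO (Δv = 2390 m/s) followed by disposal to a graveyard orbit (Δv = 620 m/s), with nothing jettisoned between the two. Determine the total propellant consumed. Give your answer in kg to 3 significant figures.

v_e = Isp · g₀ = 427 × 9.8 = 4184.6 m/s.
After the first burn: m = 12900 × exp(−2390/4184.6) = 12900 × 0.56488 = 7,286.95 kg.
After the second burn: m = 7,286.95 × exp(−620/4184.6) = 7,286.95 × 0.86229 = 6,283.46 kg.
Total propellant = m₀ − m_final = 12900 − 6,283.46 = 6,616.54 kg.

total propellant consumed ≈ 6620 kg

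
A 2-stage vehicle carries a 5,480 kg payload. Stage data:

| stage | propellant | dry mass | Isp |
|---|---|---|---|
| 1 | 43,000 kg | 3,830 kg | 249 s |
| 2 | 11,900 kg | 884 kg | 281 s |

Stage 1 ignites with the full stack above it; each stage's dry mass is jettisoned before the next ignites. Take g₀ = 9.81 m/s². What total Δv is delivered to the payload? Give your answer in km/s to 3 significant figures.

Ignition mass of stage 1 = 43,000+3,830 + 11,900+884 + 5,480 = 65,094 kg.
Stage 1: m₀ = 65,094 kg, m_f = 65,094 − 43,000 = 22,094 kg; Δv = 249×9.81×ln(2.946) = 2442.7×1.0805 ≈ 2639 m/s.
Stage 2: m₀ = 18,264 kg, m_f = 18,264 − 11,900 = 6,364 kg; Δv = 281×9.81×ln(2.87) = 2756.6×1.0543 ≈ 2906 m/s.
Total Δv = 2639 + 2906 = 5545 m/s.

Δv ≈ 5.55 km/s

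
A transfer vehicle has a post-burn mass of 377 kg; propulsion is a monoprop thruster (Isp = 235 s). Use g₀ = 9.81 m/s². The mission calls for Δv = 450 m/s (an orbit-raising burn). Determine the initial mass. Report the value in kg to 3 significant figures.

initial mass ≈ 458 kg

v_e = Isp · g₀ = 235 × 9.81 = 2305.3 m/s.
Rocket equation: m₀/m_f = exp(Δv / v_e) = exp(450 / 2305.3) = exp(0.1952) = 1.2156.
m₀ = m_f × 1.2156 = 377 × 1.2156 = 458.281 kg.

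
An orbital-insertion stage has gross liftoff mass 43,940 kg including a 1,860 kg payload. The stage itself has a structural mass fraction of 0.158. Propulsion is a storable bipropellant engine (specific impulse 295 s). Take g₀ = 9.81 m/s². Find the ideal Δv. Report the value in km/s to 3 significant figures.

Δv ≈ 4.75 km/s

Stage wet mass = m₀ − payload = 43,940 − 1,860 = 42,080 kg.
Stage dry mass = ε × stage wet mass = 0.158 × 42,080 = 6,648.64 kg.
Burnout mass m_f = stage dry + payload = 6,648.64 + 1,860 = 8,508.64 kg.
v_e = Isp · g₀ = 295 × 9.81 = 2894.0 m/s.
By the Tsiolkovsky rocket equation, Δv = v_e · ln(43,940/8,508.64) = 2894.0 × ln(5.164) = 2894.0 × 1.6417 ≈ 4751 m/s.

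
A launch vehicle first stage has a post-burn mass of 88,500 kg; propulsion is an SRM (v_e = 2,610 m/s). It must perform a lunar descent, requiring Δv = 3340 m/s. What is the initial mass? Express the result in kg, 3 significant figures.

initial mass ≈ 318000 kg

m₀/m_f = exp(Δv / v_e) = exp(3340 / 2610.0) = exp(1.2797) = 3.5955.
m₀ = m_f × 3.5955 = 88,500 × 3.5955 = 318,202 kg.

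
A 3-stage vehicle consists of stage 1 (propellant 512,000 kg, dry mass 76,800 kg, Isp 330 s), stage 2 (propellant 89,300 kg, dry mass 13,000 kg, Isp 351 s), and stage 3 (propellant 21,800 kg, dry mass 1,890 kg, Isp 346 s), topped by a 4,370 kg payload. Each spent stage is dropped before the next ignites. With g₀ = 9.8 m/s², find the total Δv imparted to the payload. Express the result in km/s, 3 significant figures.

Δv ≈ 13.1 km/s

Ignition mass of stage 1 = 512,000+76,800 + 89,300+13,000 + 21,800+1,890 + 4,370 = 719,160 kg.
Stage 1: m₀ = 719,160 kg, m_f = 719,160 − 512,000 = 207,160 kg; Δv = 330×9.8×ln(3.472) = 3234.0×1.2446 ≈ 4025 m/s.
Stage 2: m₀ = 130,360 kg, m_f = 130,360 − 89,300 = 41,060 kg; Δv = 351×9.8×ln(3.175) = 3439.8×1.1553 ≈ 3974 m/s.
Stage 3: m₀ = 28,060 kg, m_f = 28,060 − 21,800 = 6,260 kg; Δv = 346×9.8×ln(4.482) = 3390.8×1.5002 ≈ 5087 m/s.
Total Δv = 4025 + 3974 + 5087 = 13086 m/s.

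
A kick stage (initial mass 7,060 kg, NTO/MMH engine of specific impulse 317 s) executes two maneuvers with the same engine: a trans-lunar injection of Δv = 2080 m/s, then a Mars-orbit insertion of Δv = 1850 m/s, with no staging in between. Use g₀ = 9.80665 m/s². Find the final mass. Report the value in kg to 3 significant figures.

v_e = Isp · g₀ = 317 × 9.80665 = 3108.7 m/s.
After the first burn: m = 7060 × exp(−2080/3108.7) = 7060 × 0.51218 = 3,615.99 kg.
After the second burn: m = 3,615.99 × exp(−1850/3108.7) = 3,615.99 × 0.55151 = 1,994.25 kg.

final mass ≈ 1990 kg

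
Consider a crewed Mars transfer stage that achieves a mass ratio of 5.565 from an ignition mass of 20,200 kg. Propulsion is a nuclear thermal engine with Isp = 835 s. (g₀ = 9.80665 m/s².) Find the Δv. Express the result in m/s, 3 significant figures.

Δv ≈ 14100 m/s

v_e = Isp · g₀ = 835 × 9.80665 = 8188.6 m/s.
From the ideal rocket equation, Δv = v_e · ln(5.565) = 8188.6 × 1.7165 ≈ 14055.6 m/s.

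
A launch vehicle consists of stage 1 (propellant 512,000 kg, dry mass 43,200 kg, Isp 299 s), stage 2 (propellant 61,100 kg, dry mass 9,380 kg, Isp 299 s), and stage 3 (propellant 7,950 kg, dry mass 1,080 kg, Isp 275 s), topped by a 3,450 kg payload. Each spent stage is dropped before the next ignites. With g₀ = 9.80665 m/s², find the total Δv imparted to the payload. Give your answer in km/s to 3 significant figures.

Δv ≈ 11.4 km/s

Ignition mass of stage 1 = 512,000+43,200 + 61,100+9,380 + 7,950+1,080 + 3,450 = 638,160 kg.
Stage 1: m₀ = 638,160 kg, m_f = 638,160 − 512,000 = 126,160 kg; Δv = 299×9.80665×ln(5.058) = 2932.2×1.6210 ≈ 4753 m/s.
Stage 2: m₀ = 82,960 kg, m_f = 82,960 − 61,100 = 21,860 kg; Δv = 299×9.80665×ln(3.795) = 2932.2×1.3337 ≈ 3911 m/s.
Stage 3: m₀ = 12,480 kg, m_f = 12,480 − 7,950 = 4,530 kg; Δv = 275×9.80665×ln(2.755) = 2696.8×1.0134 ≈ 2733 m/s.
Total Δv = 4753 + 3911 + 2733 = 11397 m/s.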